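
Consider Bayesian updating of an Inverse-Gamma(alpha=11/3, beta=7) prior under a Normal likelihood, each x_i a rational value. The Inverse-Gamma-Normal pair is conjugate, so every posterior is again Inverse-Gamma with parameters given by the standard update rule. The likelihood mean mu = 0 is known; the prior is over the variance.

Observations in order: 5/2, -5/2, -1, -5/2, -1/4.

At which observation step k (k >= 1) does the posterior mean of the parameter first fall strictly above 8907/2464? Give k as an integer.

obs 1: x=5/2 → posterior Inverse-Gamma(25/6, 81/8)
obs 2: x=-5/2 → posterior Inverse-Gamma(14/3, 53/4)
obs 3: x=-1 → posterior Inverse-Gamma(31/6, 55/4)
obs 4: x=-5/2 → posterior Inverse-Gamma(17/3, 135/8)
obs 5: x=-1/4 → posterior Inverse-Gamma(37/6, 541/32)

k = 4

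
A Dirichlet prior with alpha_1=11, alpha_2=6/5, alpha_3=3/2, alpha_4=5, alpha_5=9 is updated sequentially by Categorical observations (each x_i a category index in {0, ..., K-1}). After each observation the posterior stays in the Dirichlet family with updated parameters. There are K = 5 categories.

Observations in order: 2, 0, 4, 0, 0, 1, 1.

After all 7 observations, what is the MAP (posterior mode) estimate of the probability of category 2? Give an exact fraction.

5/99

obs 1: x=2 → posterior Dirichlet(11, 6/5, 5/2, 5, 9)
obs 2: x=0 → posterior Dirichlet(12, 6/5, 5/2, 5, 9)
obs 3: x=4 → posterior Dirichlet(12, 6/5, 5/2, 5, 10)
obs 4: x=0 → posterior Dirichlet(13, 6/5, 5/2, 5, 10)
obs 5: x=0 → posterior Dirichlet(14, 6/5, 5/2, 5, 10)
obs 6: x=1 → posterior Dirichlet(14, 11/5, 5/2, 5, 10)
obs 7: x=1 → posterior Dirichlet(14, 16/5, 5/2, 5, 10)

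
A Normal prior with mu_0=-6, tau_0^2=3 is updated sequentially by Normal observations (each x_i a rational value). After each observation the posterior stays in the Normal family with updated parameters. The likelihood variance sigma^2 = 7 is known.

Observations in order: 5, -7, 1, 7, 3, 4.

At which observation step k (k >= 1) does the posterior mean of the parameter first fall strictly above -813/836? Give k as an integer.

obs 1: x=5 → posterior Normal(-27/10, 21/10)
obs 2: x=-7 → posterior Normal(-48/13, 21/13)
obs 3: x=1 → posterior Normal(-45/16, 21/16)
obs 4: x=7 → posterior Normal(-24/19, 21/19)
obs 5: x=3 → posterior Normal(-15/22, 21/22)
obs 6: x=4 → posterior Normal(-3/25, 21/25)

k = 5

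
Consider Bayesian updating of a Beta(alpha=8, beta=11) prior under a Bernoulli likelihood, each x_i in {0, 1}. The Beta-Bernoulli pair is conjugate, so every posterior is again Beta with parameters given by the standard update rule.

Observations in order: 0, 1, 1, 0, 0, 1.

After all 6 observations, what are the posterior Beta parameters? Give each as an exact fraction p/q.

alpha=11, beta=14

obs 1: x=0 → posterior Beta(8, 12)
obs 2: x=1 → posterior Beta(9, 12)
obs 3: x=1 → posterior Beta(10, 12)
obs 4: x=0 → posterior Beta(10, 13)
obs 5: x=0 → posterior Beta(10, 14)
obs 6: x=1 → posterior Beta(11, 14)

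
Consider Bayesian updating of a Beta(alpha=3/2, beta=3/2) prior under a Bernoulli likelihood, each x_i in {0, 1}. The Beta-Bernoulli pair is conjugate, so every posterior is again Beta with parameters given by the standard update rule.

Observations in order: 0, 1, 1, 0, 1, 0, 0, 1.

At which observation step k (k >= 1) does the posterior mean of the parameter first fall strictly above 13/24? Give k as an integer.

obs 1: x=0 → posterior Beta(3/2, 5/2)
obs 2: x=1 → posterior Beta(5/2, 5/2)
obs 3: x=1 → posterior Beta(7/2, 5/2)
obs 4: x=0 → posterior Beta(7/2, 7/2)
obs 5: x=1 → posterior Beta(9/2, 7/2)
obs 6: x=0 → posterior Beta(9/2, 9/2)
obs 7: x=0 → posterior Beta(9/2, 11/2)
obs 8: x=1 → posterior Beta(11/2, 11/2)

k = 3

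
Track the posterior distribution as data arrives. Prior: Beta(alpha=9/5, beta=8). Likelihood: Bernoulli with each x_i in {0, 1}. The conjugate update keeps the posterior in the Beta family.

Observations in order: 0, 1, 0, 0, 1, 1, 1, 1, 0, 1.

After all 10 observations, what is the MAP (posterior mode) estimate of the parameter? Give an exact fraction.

34/89

obs 1: x=0 → posterior Beta(9/5, 9)
obs 2: x=1 → posterior Beta(14/5, 9)
obs 3: x=0 → posterior Beta(14/5, 10)
obs 4: x=0 → posterior Beta(14/5, 11)
obs 5: x=1 → posterior Beta(19/5, 11)
obs 6: x=1 → posterior Beta(24/5, 11)
obs 7: x=1 → posterior Beta(29/5, 11)
obs 8: x=1 → posterior Beta(34/5, 11)
obs 9: x=0 → posterior Beta(34/5, 12)
obs 10: x=1 → posterior Beta(39/5, 12)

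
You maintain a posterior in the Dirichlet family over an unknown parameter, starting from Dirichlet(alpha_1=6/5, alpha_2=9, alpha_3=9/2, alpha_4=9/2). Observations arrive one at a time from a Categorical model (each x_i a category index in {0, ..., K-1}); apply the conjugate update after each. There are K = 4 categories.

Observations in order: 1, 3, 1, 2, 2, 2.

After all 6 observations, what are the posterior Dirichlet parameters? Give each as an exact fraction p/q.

alpha_1=6/5, alpha_2=11, alpha_3=15/2, alpha_4=11/2

obs 1: x=1 → posterior Dirichlet(6/5, 10, 9/2, 9/2)
obs 2: x=3 → posterior Dirichlet(6/5, 10, 9/2, 11/2)
obs 3: x=1 → posterior Dirichlet(6/5, 11, 9/2, 11/2)
obs 4: x=2 → posterior Dirichlet(6/5, 11, 11/2, 11/2)
obs 5: x=2 → posterior Dirichlet(6/5, 11, 13/2, 11/2)
obs 6: x=2 → posterior Dirichlet(6/5, 11, 15/2, 11/2)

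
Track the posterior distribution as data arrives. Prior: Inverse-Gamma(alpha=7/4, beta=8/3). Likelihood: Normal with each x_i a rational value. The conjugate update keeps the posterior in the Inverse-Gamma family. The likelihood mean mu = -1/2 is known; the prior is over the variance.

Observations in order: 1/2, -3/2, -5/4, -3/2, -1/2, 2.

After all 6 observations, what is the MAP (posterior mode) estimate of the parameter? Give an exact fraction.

727/552

obs 1: x=1/2 → posterior Inverse-Gamma(9/4, 19/6)
obs 2: x=-3/2 → posterior Inverse-Gamma(11/4, 11/3)
obs 3: x=-5/4 → posterior Inverse-Gamma(13/4, 379/96)
obs 4: x=-3/2 → posterior Inverse-Gamma(15/4, 427/96)
obs 5: x=-1/2 → posterior Inverse-Gamma(17/4, 427/96)
obs 6: x=2 → posterior Inverse-Gamma(19/4, 727/96)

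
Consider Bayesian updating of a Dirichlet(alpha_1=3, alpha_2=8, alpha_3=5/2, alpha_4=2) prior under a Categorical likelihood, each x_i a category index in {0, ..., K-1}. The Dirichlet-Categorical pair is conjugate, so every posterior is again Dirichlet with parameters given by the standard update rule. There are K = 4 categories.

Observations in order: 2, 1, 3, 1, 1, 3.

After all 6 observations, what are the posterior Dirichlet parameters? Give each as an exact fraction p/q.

obs 1: x=2 → posterior Dirichlet(3, 8, 7/2, 2)
obs 2: x=1 → posterior Dirichlet(3, 9, 7/2, 2)
obs 3: x=3 → posterior Dirichlet(3, 9, 7/2, 3)
obs 4: x=1 → posterior Dirichlet(3, 10, 7/2, 3)
obs 5: x=1 → posterior Dirichlet(3, 11, 7/2, 3)
obs 6: x=3 → posterior Dirichlet(3, 11, 7/2, 4)

alpha_1=3, alpha_2=11, alpha_3=7/2, alpha_4=4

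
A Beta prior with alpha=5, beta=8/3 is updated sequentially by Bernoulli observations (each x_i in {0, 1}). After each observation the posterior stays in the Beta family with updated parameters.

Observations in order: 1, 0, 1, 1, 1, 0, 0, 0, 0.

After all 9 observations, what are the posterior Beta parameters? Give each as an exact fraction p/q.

obs 1: x=1 → posterior Beta(6, 8/3)
obs 2: x=0 → posterior Beta(6, 11/3)
obs 3: x=1 → posterior Beta(7, 11/3)
obs 4: x=1 → posterior Beta(8, 11/3)
obs 5: x=1 → posterior Beta(9, 11/3)
obs 6: x=0 → posterior Beta(9, 14/3)
obs 7: x=0 → posterior Beta(9, 17/3)
obs 8: x=0 → posterior Beta(9, 20/3)
obs 9: x=0 → posterior Beta(9, 23/3)

alpha=9, beta=23/3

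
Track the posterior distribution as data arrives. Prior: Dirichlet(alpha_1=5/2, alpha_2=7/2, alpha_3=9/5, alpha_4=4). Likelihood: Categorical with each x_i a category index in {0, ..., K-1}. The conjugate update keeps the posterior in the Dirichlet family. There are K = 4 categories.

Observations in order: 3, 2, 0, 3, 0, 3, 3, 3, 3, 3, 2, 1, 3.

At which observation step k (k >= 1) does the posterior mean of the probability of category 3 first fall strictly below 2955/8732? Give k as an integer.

k = 3

obs 1: x=3 → posterior Dirichlet(5/2, 7/2, 9/5, 5)
obs 2: x=2 → posterior Dirichlet(5/2, 7/2, 14/5, 5)
obs 3: x=0 → posterior Dirichlet(7/2, 7/2, 14/5, 5)
obs 4: x=3 → posterior Dirichlet(7/2, 7/2, 14/5, 6)
obs 5: x=0 → posterior Dirichlet(9/2, 7/2, 14/5, 6)
obs 6: x=3 → posterior Dirichlet(9/2, 7/2, 14/5, 7)
obs 7: x=3 → posterior Dirichlet(9/2, 7/2, 14/5, 8)
obs 8: x=3 → posterior Dirichlet(9/2, 7/2, 14/5, 9)
obs 9: x=3 → posterior Dirichlet(9/2, 7/2, 14/5, 10)
obs 10: x=3 → posterior Dirichlet(9/2, 7/2, 14/5, 11)
obs 11: x=2 → posterior Dirichlet(9/2, 7/2, 19/5, 11)
obs 12: x=1 → posterior Dirichlet(9/2, 9/2, 19/5, 11)
obs 13: x=3 → posterior Dirichlet(9/2, 9/2, 19/5, 12)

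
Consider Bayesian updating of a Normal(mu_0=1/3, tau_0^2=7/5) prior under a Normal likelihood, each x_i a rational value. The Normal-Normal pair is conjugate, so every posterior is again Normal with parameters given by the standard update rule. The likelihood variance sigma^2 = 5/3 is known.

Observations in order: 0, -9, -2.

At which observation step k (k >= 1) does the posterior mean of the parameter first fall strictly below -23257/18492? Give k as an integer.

obs 1: x=0 → posterior Normal(25/138, 35/46)
obs 2: x=-9 → posterior Normal(-542/201, 35/67)
obs 3: x=-2 → posterior Normal(-167/66, 35/88)

k = 2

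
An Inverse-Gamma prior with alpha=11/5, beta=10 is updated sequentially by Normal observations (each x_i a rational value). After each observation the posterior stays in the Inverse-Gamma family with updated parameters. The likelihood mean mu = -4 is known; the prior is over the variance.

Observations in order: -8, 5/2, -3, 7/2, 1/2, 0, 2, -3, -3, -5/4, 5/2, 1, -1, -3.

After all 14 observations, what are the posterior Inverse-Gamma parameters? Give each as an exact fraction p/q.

obs 1: x=-8 → posterior Inverse-Gamma(27/10, 18)
obs 2: x=5/2 → posterior Inverse-Gamma(16/5, 313/8)
obs 3: x=-3 → posterior Inverse-Gamma(37/10, 317/8)
obs 4: x=7/2 → posterior Inverse-Gamma(21/5, 271/4)
obs 5: x=1/2 → posterior Inverse-Gamma(47/10, 623/8)
obs 6: x=0 → posterior Inverse-Gamma(26/5, 687/8)
obs 7: x=2 → posterior Inverse-Gamma(57/10, 831/8)
obs 8: x=-3 → posterior Inverse-Gamma(31/5, 835/8)
obs 9: x=-3 → posterior Inverse-Gamma(67/10, 839/8)
obs 10: x=-5/4 → posterior Inverse-Gamma(36/5, 3477/32)
obs 11: x=5/2 → posterior Inverse-Gamma(77/10, 4153/32)
obs 12: x=1 → posterior Inverse-Gamma(41/5, 4553/32)
obs 13: x=-1 → posterior Inverse-Gamma(87/10, 4697/32)
obs 14: x=-3 → posterior Inverse-Gamma(46/5, 4713/32)

alpha=46/5, beta=4713/32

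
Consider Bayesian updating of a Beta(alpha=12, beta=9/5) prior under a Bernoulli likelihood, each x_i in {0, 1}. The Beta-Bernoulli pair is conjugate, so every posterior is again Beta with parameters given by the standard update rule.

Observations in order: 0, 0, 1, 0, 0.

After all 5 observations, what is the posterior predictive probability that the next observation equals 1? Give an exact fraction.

obs 1: x=0 → posterior Beta(12, 14/5)
obs 2: x=0 → posterior Beta(12, 19/5)
obs 3: x=1 → posterior Beta(13, 19/5)
obs 4: x=0 → posterior Beta(13, 24/5)
obs 5: x=0 → posterior Beta(13, 29/5)

65/94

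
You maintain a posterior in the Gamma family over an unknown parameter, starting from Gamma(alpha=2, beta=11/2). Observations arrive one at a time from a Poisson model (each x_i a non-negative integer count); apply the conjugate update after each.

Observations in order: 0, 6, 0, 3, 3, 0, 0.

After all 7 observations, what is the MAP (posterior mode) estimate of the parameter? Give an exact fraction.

26/25

obs 1: x=0 → posterior Gamma(2, 13/2)
obs 2: x=6 → posterior Gamma(8, 15/2)
obs 3: x=0 → posterior Gamma(8, 17/2)
obs 4: x=3 → posterior Gamma(11, 19/2)
obs 5: x=3 → posterior Gamma(14, 21/2)
obs 6: x=0 → posterior Gamma(14, 23/2)
obs 7: x=0 → posterior Gamma(14, 25/2)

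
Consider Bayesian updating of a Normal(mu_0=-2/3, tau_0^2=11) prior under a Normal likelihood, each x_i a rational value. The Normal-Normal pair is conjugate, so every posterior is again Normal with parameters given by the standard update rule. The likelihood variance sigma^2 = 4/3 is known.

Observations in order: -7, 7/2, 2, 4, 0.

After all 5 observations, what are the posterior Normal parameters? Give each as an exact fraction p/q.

mu_0=479/1014, tau_0^2=44/169

obs 1: x=-7 → posterior Normal(-701/111, 44/37)
obs 2: x=7/2 → posterior Normal(-709/420, 22/35)
obs 3: x=2 → posterior Normal(-313/618, 44/103)
obs 4: x=4 → posterior Normal(479/816, 11/34)
obs 5: x=0 → posterior Normal(479/1014, 44/169)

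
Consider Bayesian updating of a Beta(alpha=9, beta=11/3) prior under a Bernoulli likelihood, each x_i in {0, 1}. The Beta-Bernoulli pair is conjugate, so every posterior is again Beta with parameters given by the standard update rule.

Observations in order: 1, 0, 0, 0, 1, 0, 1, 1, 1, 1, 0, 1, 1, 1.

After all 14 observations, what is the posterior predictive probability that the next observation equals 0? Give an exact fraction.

13/40

obs 1: x=1 → posterior Beta(10, 11/3)
obs 2: x=0 → posterior Beta(10, 14/3)
obs 3: x=0 → posterior Beta(10, 17/3)
obs 4: x=0 → posterior Beta(10, 20/3)
obs 5: x=1 → posterior Beta(11, 20/3)
obs 6: x=0 → posterior Beta(11, 23/3)
obs 7: x=1 → posterior Beta(12, 23/3)
obs 8: x=1 → posterior Beta(13, 23/3)
obs 9: x=1 → posterior Beta(14, 23/3)
obs 10: x=1 → posterior Beta(15, 23/3)
obs 11: x=0 → posterior Beta(15, 26/3)
obs 12: x=1 → posterior Beta(16, 26/3)
obs 13: x=1 → posterior Beta(17, 26/3)
obs 14: x=1 → posterior Beta(18, 26/3)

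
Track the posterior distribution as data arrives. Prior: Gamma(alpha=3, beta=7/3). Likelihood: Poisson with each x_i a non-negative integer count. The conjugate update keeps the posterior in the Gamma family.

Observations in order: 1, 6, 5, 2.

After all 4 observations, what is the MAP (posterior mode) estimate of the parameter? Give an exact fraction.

obs 1: x=1 → posterior Gamma(4, 10/3)
obs 2: x=6 → posterior Gamma(10, 13/3)
obs 3: x=5 → posterior Gamma(15, 16/3)
obs 4: x=2 → posterior Gamma(17, 19/3)

48/19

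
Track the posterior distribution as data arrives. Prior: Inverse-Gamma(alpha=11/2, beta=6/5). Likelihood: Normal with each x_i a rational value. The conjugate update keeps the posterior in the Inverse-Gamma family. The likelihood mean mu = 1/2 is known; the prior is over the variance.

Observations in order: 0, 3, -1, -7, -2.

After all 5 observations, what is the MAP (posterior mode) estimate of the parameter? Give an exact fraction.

491/120

obs 1: x=0 → posterior Inverse-Gamma(6, 53/40)
obs 2: x=3 → posterior Inverse-Gamma(13/2, 89/20)
obs 3: x=-1 → posterior Inverse-Gamma(7, 223/40)
obs 4: x=-7 → posterior Inverse-Gamma(15/2, 337/10)
obs 5: x=-2 → posterior Inverse-Gamma(8, 1473/40)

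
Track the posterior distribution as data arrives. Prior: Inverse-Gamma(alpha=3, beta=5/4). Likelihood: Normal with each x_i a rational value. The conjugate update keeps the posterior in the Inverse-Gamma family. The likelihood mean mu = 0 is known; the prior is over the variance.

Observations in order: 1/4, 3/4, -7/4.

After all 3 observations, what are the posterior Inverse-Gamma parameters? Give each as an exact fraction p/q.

obs 1: x=1/4 → posterior Inverse-Gamma(7/2, 41/32)
obs 2: x=3/4 → posterior Inverse-Gamma(4, 25/16)
obs 3: x=-7/4 → posterior Inverse-Gamma(9/2, 99/32)

alpha=9/2, beta=99/32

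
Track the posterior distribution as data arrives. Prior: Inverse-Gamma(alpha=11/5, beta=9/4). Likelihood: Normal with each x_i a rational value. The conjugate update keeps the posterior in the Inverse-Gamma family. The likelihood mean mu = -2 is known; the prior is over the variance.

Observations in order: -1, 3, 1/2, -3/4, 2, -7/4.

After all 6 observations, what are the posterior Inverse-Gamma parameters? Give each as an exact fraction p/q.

obs 1: x=-1 → posterior Inverse-Gamma(27/10, 11/4)
obs 2: x=3 → posterior Inverse-Gamma(16/5, 61/4)
obs 3: x=1/2 → posterior Inverse-Gamma(37/10, 147/8)
obs 4: x=-3/4 → posterior Inverse-Gamma(21/5, 613/32)
obs 5: x=2 → posterior Inverse-Gamma(47/10, 869/32)
obs 6: x=-7/4 → posterior Inverse-Gamma(26/5, 435/16)

alpha=26/5, beta=435/16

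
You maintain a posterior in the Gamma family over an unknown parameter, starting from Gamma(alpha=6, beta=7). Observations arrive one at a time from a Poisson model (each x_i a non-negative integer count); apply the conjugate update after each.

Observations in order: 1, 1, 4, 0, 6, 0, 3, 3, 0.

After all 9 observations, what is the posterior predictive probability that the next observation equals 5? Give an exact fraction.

7786543811901899098693499439022080/481968572106750915091411825223071697

obs 1: x=1 → posterior Gamma(7, 8)
obs 2: x=1 → posterior Gamma(8, 9)
obs 3: x=4 → posterior Gamma(12, 10)
obs 4: x=0 → posterior Gamma(12, 11)
obs 5: x=6 → posterior Gamma(18, 12)
obs 6: x=0 → posterior Gamma(18, 13)
obs 7: x=3 → posterior Gamma(21, 14)
obs 8: x=3 → posterior Gamma(24, 15)
obs 9: x=0 → posterior Gamma(24, 16)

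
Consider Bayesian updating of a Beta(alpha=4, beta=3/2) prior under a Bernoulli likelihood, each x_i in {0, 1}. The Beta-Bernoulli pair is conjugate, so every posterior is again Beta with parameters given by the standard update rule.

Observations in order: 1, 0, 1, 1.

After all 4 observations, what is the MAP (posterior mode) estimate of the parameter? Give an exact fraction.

4/5

obs 1: x=1 → posterior Beta(5, 3/2)
obs 2: x=0 → posterior Beta(5, 5/2)
obs 3: x=1 → posterior Beta(6, 5/2)
obs 4: x=1 → posterior Beta(7, 5/2)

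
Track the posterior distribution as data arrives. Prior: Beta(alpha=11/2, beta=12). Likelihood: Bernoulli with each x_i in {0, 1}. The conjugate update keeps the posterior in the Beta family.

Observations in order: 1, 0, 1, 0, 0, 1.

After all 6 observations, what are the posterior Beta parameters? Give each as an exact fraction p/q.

obs 1: x=1 → posterior Beta(13/2, 12)
obs 2: x=0 → posterior Beta(13/2, 13)
obs 3: x=1 → posterior Beta(15/2, 13)
obs 4: x=0 → posterior Beta(15/2, 14)
obs 5: x=0 → posterior Beta(15/2, 15)
obs 6: x=1 → posterior Beta(17/2, 15)

alpha=17/2, beta=15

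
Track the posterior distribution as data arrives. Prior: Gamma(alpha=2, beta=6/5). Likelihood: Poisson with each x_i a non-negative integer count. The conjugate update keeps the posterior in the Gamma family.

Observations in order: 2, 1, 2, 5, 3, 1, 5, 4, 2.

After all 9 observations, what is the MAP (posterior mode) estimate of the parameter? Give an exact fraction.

obs 1: x=2 → posterior Gamma(4, 11/5)
obs 2: x=1 → posterior Gamma(5, 16/5)
obs 3: x=2 → posterior Gamma(7, 21/5)
obs 4: x=5 → posterior Gamma(12, 26/5)
obs 5: x=3 → posterior Gamma(15, 31/5)
obs 6: x=1 → posterior Gamma(16, 36/5)
obs 7: x=5 → posterior Gamma(21, 41/5)
obs 8: x=4 → posterior Gamma(25, 46/5)
obs 9: x=2 → posterior Gamma(27, 51/5)

130/51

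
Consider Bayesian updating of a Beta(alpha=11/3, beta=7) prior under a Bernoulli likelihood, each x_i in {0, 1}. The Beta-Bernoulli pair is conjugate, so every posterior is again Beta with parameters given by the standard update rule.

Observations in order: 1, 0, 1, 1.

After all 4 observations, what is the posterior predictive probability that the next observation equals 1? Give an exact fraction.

obs 1: x=1 → posterior Beta(14/3, 7)
obs 2: x=0 → posterior Beta(14/3, 8)
obs 3: x=1 → posterior Beta(17/3, 8)
obs 4: x=1 → posterior Beta(20/3, 8)

5/11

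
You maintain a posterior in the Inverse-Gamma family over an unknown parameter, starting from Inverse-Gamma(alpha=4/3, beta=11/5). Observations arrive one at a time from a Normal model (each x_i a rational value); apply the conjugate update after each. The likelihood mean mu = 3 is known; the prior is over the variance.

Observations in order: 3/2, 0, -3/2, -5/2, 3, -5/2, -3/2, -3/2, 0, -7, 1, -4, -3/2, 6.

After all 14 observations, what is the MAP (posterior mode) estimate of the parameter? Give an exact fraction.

19689/1120

obs 1: x=3/2 → posterior Inverse-Gamma(11/6, 133/40)
obs 2: x=0 → posterior Inverse-Gamma(7/3, 313/40)
obs 3: x=-3/2 → posterior Inverse-Gamma(17/6, 359/20)
obs 4: x=-5/2 → posterior Inverse-Gamma(10/3, 1323/40)
obs 5: x=3 → posterior Inverse-Gamma(23/6, 1323/40)
obs 6: x=-5/2 → posterior Inverse-Gamma(13/3, 241/5)
obs 7: x=-3/2 → posterior Inverse-Gamma(29/6, 2333/40)
obs 8: x=-3/2 → posterior Inverse-Gamma(16/3, 1369/20)
obs 9: x=0 → posterior Inverse-Gamma(35/6, 1459/20)
obs 10: x=-7 → posterior Inverse-Gamma(19/3, 2459/20)
obs 11: x=1 → posterior Inverse-Gamma(41/6, 2499/20)
obs 12: x=-4 → posterior Inverse-Gamma(22/3, 2989/20)
obs 13: x=-3/2 → posterior Inverse-Gamma(47/6, 6383/40)
obs 14: x=6 → posterior Inverse-Gamma(25/3, 6563/40)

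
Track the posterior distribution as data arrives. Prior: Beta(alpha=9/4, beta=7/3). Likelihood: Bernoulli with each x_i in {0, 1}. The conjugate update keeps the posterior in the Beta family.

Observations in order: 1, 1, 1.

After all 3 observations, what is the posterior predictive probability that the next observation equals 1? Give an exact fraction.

obs 1: x=1 → posterior Beta(13/4, 7/3)
obs 2: x=1 → posterior Beta(17/4, 7/3)
obs 3: x=1 → posterior Beta(21/4, 7/3)

9/13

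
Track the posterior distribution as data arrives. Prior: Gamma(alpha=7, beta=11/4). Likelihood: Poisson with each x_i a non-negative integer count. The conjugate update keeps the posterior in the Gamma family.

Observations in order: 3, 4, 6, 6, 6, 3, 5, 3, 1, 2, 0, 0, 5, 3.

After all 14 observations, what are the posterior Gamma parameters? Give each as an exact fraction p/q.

alpha=54, beta=67/4

obs 1: x=3 → posterior Gamma(10, 15/4)
obs 2: x=4 → posterior Gamma(14, 19/4)
obs 3: x=6 → posterior Gamma(20, 23/4)
obs 4: x=6 → posterior Gamma(26, 27/4)
obs 5: x=6 → posterior Gamma(32, 31/4)
obs 6: x=3 → posterior Gamma(35, 35/4)
obs 7: x=5 → posterior Gamma(40, 39/4)
obs 8: x=3 → posterior Gamma(43, 43/4)
obs 9: x=1 → posterior Gamma(44, 47/4)
obs 10: x=2 → posterior Gamma(46, 51/4)
obs 11: x=0 → posterior Gamma(46, 55/4)
obs 12: x=0 → posterior Gamma(46, 59/4)
obs 13: x=5 → posterior Gamma(51, 63/4)
obs 14: x=3 → posterior Gamma(54, 67/4)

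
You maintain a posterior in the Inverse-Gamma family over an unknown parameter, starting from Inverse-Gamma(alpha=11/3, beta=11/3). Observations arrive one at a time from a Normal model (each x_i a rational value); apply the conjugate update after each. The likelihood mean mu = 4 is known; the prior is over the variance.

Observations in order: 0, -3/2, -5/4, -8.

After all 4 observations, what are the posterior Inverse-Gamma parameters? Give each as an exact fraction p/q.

alpha=17/3, beta=10807/96

obs 1: x=0 → posterior Inverse-Gamma(25/6, 35/3)
obs 2: x=-3/2 → posterior Inverse-Gamma(14/3, 643/24)
obs 3: x=-5/4 → posterior Inverse-Gamma(31/6, 3895/96)
obs 4: x=-8 → posterior Inverse-Gamma(17/3, 10807/96)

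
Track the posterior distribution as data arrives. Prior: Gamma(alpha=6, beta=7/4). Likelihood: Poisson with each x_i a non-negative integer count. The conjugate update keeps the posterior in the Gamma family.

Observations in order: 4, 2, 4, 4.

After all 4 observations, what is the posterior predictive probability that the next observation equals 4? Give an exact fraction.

3890319330935747089047319553242880/22528399544939174411840147874772641

obs 1: x=4 → posterior Gamma(10, 11/4)
obs 2: x=2 → posterior Gamma(12, 15/4)
obs 3: x=4 → posterior Gamma(16, 19/4)
obs 4: x=4 → posterior Gamma(20, 23/4)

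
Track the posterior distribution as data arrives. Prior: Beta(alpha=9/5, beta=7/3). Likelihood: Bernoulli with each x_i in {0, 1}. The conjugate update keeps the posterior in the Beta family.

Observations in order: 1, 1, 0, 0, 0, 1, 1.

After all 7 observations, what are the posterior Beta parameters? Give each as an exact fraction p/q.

alpha=29/5, beta=16/3

obs 1: x=1 → posterior Beta(14/5, 7/3)
obs 2: x=1 → posterior Beta(19/5, 7/3)
obs 3: x=0 → posterior Beta(19/5, 10/3)
obs 4: x=0 → posterior Beta(19/5, 13/3)
obs 5: x=0 → posterior Beta(19/5, 16/3)
obs 6: x=1 → posterior Beta(24/5, 16/3)
obs 7: x=1 → posterior Beta(29/5, 16/3)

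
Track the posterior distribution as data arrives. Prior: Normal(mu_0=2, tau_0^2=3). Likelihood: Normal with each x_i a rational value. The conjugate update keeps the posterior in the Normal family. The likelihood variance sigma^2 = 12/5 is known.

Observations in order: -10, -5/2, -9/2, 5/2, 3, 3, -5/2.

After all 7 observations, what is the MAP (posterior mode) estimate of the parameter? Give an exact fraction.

obs 1: x=-10 → posterior Normal(-14/3, 4/3)
obs 2: x=-5/2 → posterior Normal(-109/28, 6/7)
obs 3: x=-9/2 → posterior Normal(-77/19, 12/19)
obs 4: x=5/2 → posterior Normal(-43/16, 1/2)
obs 5: x=3 → posterior Normal(-99/58, 12/29)
obs 6: x=3 → posterior Normal(-69/68, 6/17)
obs 7: x=-5/2 → posterior Normal(-47/39, 4/13)

-47/39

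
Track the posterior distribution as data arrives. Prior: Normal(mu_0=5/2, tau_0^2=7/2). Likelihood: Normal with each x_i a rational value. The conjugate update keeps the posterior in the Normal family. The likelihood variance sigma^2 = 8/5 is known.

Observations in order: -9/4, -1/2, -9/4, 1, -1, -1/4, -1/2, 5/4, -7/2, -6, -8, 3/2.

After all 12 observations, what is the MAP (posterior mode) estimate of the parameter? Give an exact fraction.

-1355/872

obs 1: x=-9/4 → posterior Normal(-155/204, 56/51)
obs 2: x=-1/2 → posterior Normal(-225/344, 28/43)
obs 3: x=-9/4 → posterior Normal(-135/121, 56/121)
obs 4: x=1 → posterior Normal(-25/39, 14/39)
obs 5: x=-1 → posterior Normal(-135/191, 56/191)
obs 6: x=-1/4 → posterior Normal(-575/904, 28/113)
obs 7: x=-1/2 → posterior Normal(-215/348, 56/261)
obs 8: x=5/4 → posterior Normal(-235/592, 7/37)
obs 9: x=-7/2 → posterior Normal(-240/331, 56/331)
obs 10: x=-6 → posterior Normal(-75/61, 28/183)
obs 11: x=-8 → posterior Normal(-730/401, 56/401)
obs 12: x=3/2 → posterior Normal(-1355/872, 14/109)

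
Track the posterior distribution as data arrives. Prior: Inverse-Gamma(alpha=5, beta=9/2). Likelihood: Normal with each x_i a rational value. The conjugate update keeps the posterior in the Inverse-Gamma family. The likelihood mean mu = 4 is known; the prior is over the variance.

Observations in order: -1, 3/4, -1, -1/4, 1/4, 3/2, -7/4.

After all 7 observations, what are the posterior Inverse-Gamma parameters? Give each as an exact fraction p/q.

obs 1: x=-1 → posterior Inverse-Gamma(11/2, 17)
obs 2: x=3/4 → posterior Inverse-Gamma(6, 713/32)
obs 3: x=-1 → posterior Inverse-Gamma(13/2, 1113/32)
obs 4: x=-1/4 → posterior Inverse-Gamma(7, 701/16)
obs 5: x=1/4 → posterior Inverse-Gamma(15/2, 1627/32)
obs 6: x=3/2 → posterior Inverse-Gamma(8, 1727/32)
obs 7: x=-7/4 → posterior Inverse-Gamma(17/2, 141/2)

alpha=17/2, beta=141/2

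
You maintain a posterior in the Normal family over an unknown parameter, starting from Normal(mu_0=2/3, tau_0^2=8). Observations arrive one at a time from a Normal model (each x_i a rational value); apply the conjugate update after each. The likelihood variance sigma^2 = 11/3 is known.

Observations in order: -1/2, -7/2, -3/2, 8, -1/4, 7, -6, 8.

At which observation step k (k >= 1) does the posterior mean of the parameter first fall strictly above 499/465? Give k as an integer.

obs 1: x=-1/2 → posterior Normal(-2/15, 88/35)
obs 2: x=-7/2 → posterior Normal(-266/177, 88/59)
obs 3: x=-3/2 → posterior Normal(-374/249, 88/83)
obs 4: x=8 → posterior Normal(202/321, 88/107)
obs 5: x=-1/4 → posterior Normal(184/393, 88/131)
obs 6: x=7 → posterior Normal(688/465, 88/155)
obs 7: x=-6 → posterior Normal(256/537, 88/179)
obs 8: x=8 → posterior Normal(832/609, 88/203)

k = 6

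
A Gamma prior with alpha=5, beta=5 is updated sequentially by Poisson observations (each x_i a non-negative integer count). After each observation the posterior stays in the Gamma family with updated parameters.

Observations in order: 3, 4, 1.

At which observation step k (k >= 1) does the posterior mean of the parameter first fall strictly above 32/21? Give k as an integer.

k = 2

obs 1: x=3 → posterior Gamma(8, 6)
obs 2: x=4 → posterior Gamma(12, 7)
obs 3: x=1 → posterior Gamma(13, 8)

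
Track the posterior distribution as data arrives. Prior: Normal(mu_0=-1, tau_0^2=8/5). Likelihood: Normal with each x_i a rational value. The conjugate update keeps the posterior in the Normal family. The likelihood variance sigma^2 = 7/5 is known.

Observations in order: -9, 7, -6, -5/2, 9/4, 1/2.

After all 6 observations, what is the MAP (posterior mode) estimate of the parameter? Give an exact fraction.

obs 1: x=-9 → posterior Normal(-79/15, 56/75)
obs 2: x=7 → posterior Normal(-1, 56/115)
obs 3: x=-6 → posterior Normal(-71/31, 56/155)
obs 4: x=-5/2 → posterior Normal(-7/3, 56/195)
obs 5: x=9/4 → posterior Normal(-73/47, 56/235)
obs 6: x=1/2 → posterior Normal(-69/55, 56/275)

-69/55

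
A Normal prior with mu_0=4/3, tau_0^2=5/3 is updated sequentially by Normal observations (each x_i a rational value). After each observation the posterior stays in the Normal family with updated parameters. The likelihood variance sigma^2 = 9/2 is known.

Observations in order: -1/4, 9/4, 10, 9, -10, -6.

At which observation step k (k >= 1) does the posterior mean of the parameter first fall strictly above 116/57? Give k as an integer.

obs 1: x=-1/4 → posterior Normal(67/74, 45/37)
obs 2: x=9/4 → posterior Normal(56/47, 45/47)
obs 3: x=10 → posterior Normal(52/19, 15/19)
obs 4: x=9 → posterior Normal(246/67, 45/67)
obs 5: x=-10 → posterior Normal(146/77, 45/77)
obs 6: x=-6 → posterior Normal(86/87, 15/29)

k = 3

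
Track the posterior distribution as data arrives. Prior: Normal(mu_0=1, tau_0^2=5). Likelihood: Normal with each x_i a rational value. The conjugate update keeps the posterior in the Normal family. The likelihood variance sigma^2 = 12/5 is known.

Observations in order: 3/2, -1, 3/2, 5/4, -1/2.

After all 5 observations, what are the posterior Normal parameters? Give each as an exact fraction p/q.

obs 1: x=3/2 → posterior Normal(99/74, 60/37)
obs 2: x=-1 → posterior Normal(49/124, 30/31)
obs 3: x=3/2 → posterior Normal(62/87, 20/29)
obs 4: x=5/4 → posterior Normal(373/448, 15/28)
obs 5: x=-1/2 → posterior Normal(323/548, 60/137)

mu_0=323/548, tau_0^2=60/137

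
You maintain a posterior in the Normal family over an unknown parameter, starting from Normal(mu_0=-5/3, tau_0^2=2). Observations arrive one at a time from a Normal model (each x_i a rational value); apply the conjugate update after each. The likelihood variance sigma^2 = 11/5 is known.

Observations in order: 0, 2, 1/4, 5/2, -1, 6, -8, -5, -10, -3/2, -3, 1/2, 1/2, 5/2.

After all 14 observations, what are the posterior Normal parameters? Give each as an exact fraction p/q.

mu_0=-965/906, tau_0^2=22/151

obs 1: x=0 → posterior Normal(-55/63, 22/21)
obs 2: x=2 → posterior Normal(5/93, 22/31)
obs 3: x=1/4 → posterior Normal(25/246, 22/41)
obs 4: x=5/2 → posterior Normal(175/306, 22/51)
obs 5: x=-1 → posterior Normal(115/366, 22/61)
obs 6: x=6 → posterior Normal(475/426, 22/71)
obs 7: x=-8 → posterior Normal(-5/486, 22/81)
obs 8: x=-5 → posterior Normal(-305/546, 22/91)
obs 9: x=-10 → posterior Normal(-905/606, 22/101)
obs 10: x=-3/2 → posterior Normal(-995/666, 22/111)
obs 11: x=-3 → posterior Normal(-1175/726, 2/11)
obs 12: x=1/2 → posterior Normal(-1145/786, 22/131)
obs 13: x=1/2 → posterior Normal(-1115/846, 22/141)
obs 14: x=5/2 → posterior Normal(-965/906, 22/151)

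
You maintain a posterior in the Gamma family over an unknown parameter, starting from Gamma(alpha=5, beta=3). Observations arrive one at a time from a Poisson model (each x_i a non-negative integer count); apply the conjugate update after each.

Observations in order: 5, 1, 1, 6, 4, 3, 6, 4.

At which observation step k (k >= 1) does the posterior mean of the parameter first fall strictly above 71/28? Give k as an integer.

obs 1: x=5 → posterior Gamma(10, 4)
obs 2: x=1 → posterior Gamma(11, 5)
obs 3: x=1 → posterior Gamma(12, 6)
obs 4: x=6 → posterior Gamma(18, 7)
obs 5: x=4 → posterior Gamma(22, 8)
obs 6: x=3 → posterior Gamma(25, 9)
obs 7: x=6 → posterior Gamma(31, 10)
obs 8: x=4 → posterior Gamma(35, 11)

k = 4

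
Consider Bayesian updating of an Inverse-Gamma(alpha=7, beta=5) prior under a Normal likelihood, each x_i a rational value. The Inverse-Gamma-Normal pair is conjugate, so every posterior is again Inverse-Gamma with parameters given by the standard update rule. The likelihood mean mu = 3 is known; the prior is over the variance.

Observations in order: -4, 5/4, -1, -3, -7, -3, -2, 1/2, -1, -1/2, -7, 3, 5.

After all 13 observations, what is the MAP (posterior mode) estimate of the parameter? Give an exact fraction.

obs 1: x=-4 → posterior Inverse-Gamma(15/2, 59/2)
obs 2: x=5/4 → posterior Inverse-Gamma(8, 993/32)
obs 3: x=-1 → posterior Inverse-Gamma(17/2, 1249/32)
obs 4: x=-3 → posterior Inverse-Gamma(9, 1825/32)
obs 5: x=-7 → posterior Inverse-Gamma(19/2, 3425/32)
obs 6: x=-3 → posterior Inverse-Gamma(10, 4001/32)
obs 7: x=-2 → posterior Inverse-Gamma(21/2, 4401/32)
obs 8: x=1/2 → posterior Inverse-Gamma(11, 4501/32)
obs 9: x=-1 → posterior Inverse-Gamma(23/2, 4757/32)
obs 10: x=-1/2 → posterior Inverse-Gamma(12, 4953/32)
obs 11: x=-7 → posterior Inverse-Gamma(25/2, 6553/32)
obs 12: x=3 → posterior Inverse-Gamma(13, 6553/32)
obs 13: x=5 → posterior Inverse-Gamma(27/2, 6617/32)

6617/464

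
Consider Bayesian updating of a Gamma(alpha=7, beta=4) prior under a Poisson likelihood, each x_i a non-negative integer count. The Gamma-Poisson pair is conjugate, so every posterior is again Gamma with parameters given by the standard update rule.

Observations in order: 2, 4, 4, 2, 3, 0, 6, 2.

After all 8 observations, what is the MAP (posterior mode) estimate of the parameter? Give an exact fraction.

obs 1: x=2 → posterior Gamma(9, 5)
obs 2: x=4 → posterior Gamma(13, 6)
obs 3: x=4 → posterior Gamma(17, 7)
obs 4: x=2 → posterior Gamma(19, 8)
obs 5: x=3 → posterior Gamma(22, 9)
obs 6: x=0 → posterior Gamma(22, 10)
obs 7: x=6 → posterior Gamma(28, 11)
obs 8: x=2 → posterior Gamma(30, 12)

29/12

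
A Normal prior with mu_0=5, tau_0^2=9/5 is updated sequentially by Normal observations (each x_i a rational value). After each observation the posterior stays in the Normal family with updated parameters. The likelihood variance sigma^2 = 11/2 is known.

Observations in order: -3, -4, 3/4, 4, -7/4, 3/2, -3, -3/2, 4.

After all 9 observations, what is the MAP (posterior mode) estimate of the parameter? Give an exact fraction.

221/217

obs 1: x=-3 → posterior Normal(221/73, 99/73)
obs 2: x=-4 → posterior Normal(149/91, 99/91)
obs 3: x=3/4 → posterior Normal(325/218, 99/109)
obs 4: x=4 → posterior Normal(469/254, 99/127)
obs 5: x=-7/4 → posterior Normal(7/5, 99/145)
obs 6: x=3/2 → posterior Normal(230/163, 99/163)
obs 7: x=-3 → posterior Normal(176/181, 99/181)
obs 8: x=-3/2 → posterior Normal(149/199, 99/199)
obs 9: x=4 → posterior Normal(221/217, 99/217)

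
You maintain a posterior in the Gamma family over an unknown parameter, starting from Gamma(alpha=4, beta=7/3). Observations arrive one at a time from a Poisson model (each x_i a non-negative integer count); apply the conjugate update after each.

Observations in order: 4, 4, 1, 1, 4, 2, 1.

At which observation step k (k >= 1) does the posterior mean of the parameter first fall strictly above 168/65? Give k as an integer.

k = 2

obs 1: x=4 → posterior Gamma(8, 10/3)
obs 2: x=4 → posterior Gamma(12, 13/3)
obs 3: x=1 → posterior Gamma(13, 16/3)
obs 4: x=1 → posterior Gamma(14, 19/3)
obs 5: x=4 → posterior Gamma(18, 22/3)
obs 6: x=2 → posterior Gamma(20, 25/3)
obs 7: x=1 → posterior Gamma(21, 28/3)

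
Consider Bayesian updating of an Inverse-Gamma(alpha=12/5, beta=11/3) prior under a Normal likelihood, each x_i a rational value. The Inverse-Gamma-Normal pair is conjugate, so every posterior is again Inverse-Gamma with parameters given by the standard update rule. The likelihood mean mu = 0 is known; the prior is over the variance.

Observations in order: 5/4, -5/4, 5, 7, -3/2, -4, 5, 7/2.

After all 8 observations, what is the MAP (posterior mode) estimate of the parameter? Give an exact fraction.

16795/1776

obs 1: x=5/4 → posterior Inverse-Gamma(29/10, 427/96)
obs 2: x=-5/4 → posterior Inverse-Gamma(17/5, 251/48)
obs 3: x=5 → posterior Inverse-Gamma(39/10, 851/48)
obs 4: x=7 → posterior Inverse-Gamma(22/5, 2027/48)
obs 5: x=-3/2 → posterior Inverse-Gamma(49/10, 2081/48)
obs 6: x=-4 → posterior Inverse-Gamma(27/5, 2465/48)
obs 7: x=5 → posterior Inverse-Gamma(59/10, 3065/48)
obs 8: x=7/2 → posterior Inverse-Gamma(32/5, 3359/48)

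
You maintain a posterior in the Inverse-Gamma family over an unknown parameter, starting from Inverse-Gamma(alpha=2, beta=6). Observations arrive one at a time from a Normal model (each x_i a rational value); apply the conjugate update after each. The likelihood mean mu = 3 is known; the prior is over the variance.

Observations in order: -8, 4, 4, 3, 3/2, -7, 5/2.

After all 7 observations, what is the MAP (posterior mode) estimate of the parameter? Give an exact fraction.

475/26

obs 1: x=-8 → posterior Inverse-Gamma(5/2, 133/2)
obs 2: x=4 → posterior Inverse-Gamma(3, 67)
obs 3: x=4 → posterior Inverse-Gamma(7/2, 135/2)
obs 4: x=3 → posterior Inverse-Gamma(4, 135/2)
obs 5: x=3/2 → posterior Inverse-Gamma(9/2, 549/8)
obs 6: x=-7 → posterior Inverse-Gamma(5, 949/8)
obs 7: x=5/2 → posterior Inverse-Gamma(11/2, 475/4)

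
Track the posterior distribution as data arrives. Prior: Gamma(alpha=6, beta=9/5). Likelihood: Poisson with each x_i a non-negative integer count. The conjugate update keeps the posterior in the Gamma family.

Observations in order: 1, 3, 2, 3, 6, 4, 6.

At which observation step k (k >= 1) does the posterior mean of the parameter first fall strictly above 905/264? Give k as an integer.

k = 7

obs 1: x=1 → posterior Gamma(7, 14/5)
obs 2: x=3 → posterior Gamma(10, 19/5)
obs 3: x=2 → posterior Gamma(12, 24/5)
obs 4: x=3 → posterior Gamma(15, 29/5)
obs 5: x=6 → posterior Gamma(21, 34/5)
obs 6: x=4 → posterior Gamma(25, 39/5)
obs 7: x=6 → posterior Gamma(31, 44/5)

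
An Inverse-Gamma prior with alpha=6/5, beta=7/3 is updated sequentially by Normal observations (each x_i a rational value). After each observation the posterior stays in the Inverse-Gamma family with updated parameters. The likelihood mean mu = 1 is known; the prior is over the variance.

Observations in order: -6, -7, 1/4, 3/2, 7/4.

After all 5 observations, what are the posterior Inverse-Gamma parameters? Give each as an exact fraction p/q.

alpha=37/10, beta=2857/48

obs 1: x=-6 → posterior Inverse-Gamma(17/10, 161/6)
obs 2: x=-7 → posterior Inverse-Gamma(11/5, 353/6)
obs 3: x=1/4 → posterior Inverse-Gamma(27/10, 5675/96)
obs 4: x=3/2 → posterior Inverse-Gamma(16/5, 5687/96)
obs 5: x=7/4 → posterior Inverse-Gamma(37/10, 2857/48)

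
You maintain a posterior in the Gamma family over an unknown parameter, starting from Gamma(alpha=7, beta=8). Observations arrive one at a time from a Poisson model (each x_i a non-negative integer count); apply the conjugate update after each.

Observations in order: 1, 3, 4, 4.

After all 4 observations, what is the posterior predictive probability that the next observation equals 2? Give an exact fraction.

60701199880418356101120/247064529073450392704413

obs 1: x=1 → posterior Gamma(8, 9)
obs 2: x=3 → posterior Gamma(11, 10)
obs 3: x=4 → posterior Gamma(15, 11)
obs 4: x=4 → posterior Gamma(19, 12)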